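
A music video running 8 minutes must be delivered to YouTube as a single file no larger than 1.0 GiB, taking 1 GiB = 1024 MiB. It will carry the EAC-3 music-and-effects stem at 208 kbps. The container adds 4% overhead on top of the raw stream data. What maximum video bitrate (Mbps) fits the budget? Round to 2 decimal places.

Budget: 1.0 GiB = 8589.9 Mb.
Stream payload after overhead: 8589.9 / 1.04 = 8259.6 Mb.
8 min = 480 s
Total bitrate budget: 8259.6 Mb / 480 s = 17.207 Mbps.
Audio: 208 kbps = 0.208 Mbps.
Video: 17.207 − 0.208 = 16.999 Mbps.

17.00 Mbps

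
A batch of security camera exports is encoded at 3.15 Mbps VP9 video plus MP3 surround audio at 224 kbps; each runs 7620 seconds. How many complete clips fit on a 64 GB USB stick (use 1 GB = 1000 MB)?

19

Audio: 224 kbps = 0.224 Mbps.
Total bitrate: 3.374 Mbps.
Per item: 3.374 Mbps × 7620 s = 25,710 Mb = 3,214 MB.
Capacity: 64 GB = 512,000 Mb; 19.91 items → 19 complete.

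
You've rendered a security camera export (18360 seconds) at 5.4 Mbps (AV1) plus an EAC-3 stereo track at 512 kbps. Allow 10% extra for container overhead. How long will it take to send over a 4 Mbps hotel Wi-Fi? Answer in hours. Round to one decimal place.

8.3 hours

Audio: 512 kbps = 0.512 Mbps.
Total bitrate: 5.912 Mbps.
File: 5.912 Mbps × 18360 s = 108544.3 Mb.
With 10% container overhead: ×1.10. → 119398.8 Mb.
At 4 Mbps: 119398.8 / 4 = 29849.7 s ≈ 8.29 hours.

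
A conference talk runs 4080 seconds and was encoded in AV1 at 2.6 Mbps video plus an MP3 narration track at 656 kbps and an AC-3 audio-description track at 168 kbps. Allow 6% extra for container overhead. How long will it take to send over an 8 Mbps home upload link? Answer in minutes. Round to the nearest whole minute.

Audio total: 656 + 168 = 824 kbps = 0.824 Mbps.
Total bitrate: 3.424 Mbps.
File: 3.424 Mbps × 4080 s = 13969.9 Mb.
With 6% container overhead: ×1.06. → 14808.1 Mb.
At 8 Mbps: 14808.1 / 8 = 1851.0 s ≈ 30.9 minutes.

31 minutes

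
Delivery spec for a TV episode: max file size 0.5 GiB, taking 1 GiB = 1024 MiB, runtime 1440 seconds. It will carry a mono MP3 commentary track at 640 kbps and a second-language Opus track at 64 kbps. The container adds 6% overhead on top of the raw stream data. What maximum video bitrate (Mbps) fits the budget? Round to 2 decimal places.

2.11 Mbps

Budget: 0.5 GiB = 4295.0 Mb.
Stream payload after overhead: 4295.0 / 1.06 = 4051.9 Mb.
Total bitrate budget: 4051.9 Mb / 1440 s = 2.814 Mbps.
Audio total: 640 + 64 = 704 kbps = 0.704 Mbps.
Video: 2.814 − 0.704 = 2.110 Mbps.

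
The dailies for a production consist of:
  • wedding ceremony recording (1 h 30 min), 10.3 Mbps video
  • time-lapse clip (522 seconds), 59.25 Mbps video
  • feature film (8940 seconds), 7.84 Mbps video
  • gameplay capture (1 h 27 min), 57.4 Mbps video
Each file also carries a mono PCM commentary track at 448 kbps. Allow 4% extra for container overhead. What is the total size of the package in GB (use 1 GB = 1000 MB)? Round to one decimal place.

60.5 GB

Audio: 448 kbps = 0.448 Mbps.
wedding ceremony recording: 10.748 Mbps × 5400 s × 1.04 = 60360.8 Mb
time-lapse clip: 59.698 Mbps × 522 s × 1.04 = 32408.9 Mb
feature film: 8.288 Mbps × 8940 s × 1.04 = 77058.5 Mb
gameplay capture: 57.848 Mbps × 5220 s × 1.04 = 314045.2 Mb
Total: 483873.3 Mb = 60484.2 MB.
= 60.48 GB.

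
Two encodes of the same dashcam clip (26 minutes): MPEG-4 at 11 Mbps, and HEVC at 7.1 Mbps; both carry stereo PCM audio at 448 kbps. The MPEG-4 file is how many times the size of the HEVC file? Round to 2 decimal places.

26 min = 1560 s
Audio: 448 kbps = 0.448 Mbps.
MPEG-4: 11.448 Mbps × 1560 s = 17858.9 Mb = 2.079 GiB.
HEVC: 7.548 Mbps × 1560 s = 11774.9 Mb = 1.371 GiB.
Ratio: 2.079 / 1.371 = 1.517.

1.52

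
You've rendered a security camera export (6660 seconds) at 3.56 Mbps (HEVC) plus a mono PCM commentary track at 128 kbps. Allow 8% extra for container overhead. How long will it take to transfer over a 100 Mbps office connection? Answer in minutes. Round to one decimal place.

Audio: 128 kbps = 0.128 Mbps.
Total bitrate: 3.688 Mbps.
File: 3.688 Mbps × 6660 s = 24562.1 Mb.
With 8% container overhead: ×1.08. → 26527.0 Mb.
At 100 Mbps: 26527.0 / 100 = 265.3 s ≈ 4.42 minutes.

4.4 minutes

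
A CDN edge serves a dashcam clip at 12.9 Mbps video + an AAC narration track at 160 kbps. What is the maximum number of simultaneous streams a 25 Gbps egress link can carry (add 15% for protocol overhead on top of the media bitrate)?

Audio: 160 kbps = 0.160 Mbps.
Per-viewer media rate: 13.060 Mbps.
On the wire with 15% overhead: 15.019 Mbps.
25 Gbps = 25,000 Mbps; 25,000 / 15.019 = 1664.56 → 1664 viewers.

1664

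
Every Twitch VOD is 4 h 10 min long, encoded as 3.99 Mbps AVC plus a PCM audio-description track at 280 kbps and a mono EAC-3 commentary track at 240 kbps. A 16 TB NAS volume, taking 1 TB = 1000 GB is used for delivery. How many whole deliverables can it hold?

4 h 10 min = 250 min = 15000 s
Audio total: 280 + 240 = 520 kbps = 0.520 Mbps.
Total bitrate: 4.510 Mbps.
Per item: 4.510 Mbps × 15000 s = 67,650 Mb = 8,456 MB.
Capacity: 16 TB = 128,000,000 Mb; 1892.09 items → 1892 complete.

1892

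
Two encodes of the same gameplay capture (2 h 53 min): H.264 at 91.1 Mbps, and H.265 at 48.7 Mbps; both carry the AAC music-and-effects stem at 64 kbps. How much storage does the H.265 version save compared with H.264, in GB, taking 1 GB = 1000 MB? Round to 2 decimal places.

55.01 GB

2 h 53 min = 173 min = 10380 s
Audio: 64 kbps = 0.064 Mbps.
H.264: 91.164 Mbps × 10380 s = 946282.3 Mb = 118.285 GB.
H.265: 48.764 Mbps × 10380 s = 506170.3 Mb = 63.271 GB.
Saving: 118.285 − 63.271 = 55.014 GB.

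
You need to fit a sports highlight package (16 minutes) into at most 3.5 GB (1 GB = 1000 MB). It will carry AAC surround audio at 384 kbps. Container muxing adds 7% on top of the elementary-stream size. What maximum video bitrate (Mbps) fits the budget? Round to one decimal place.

Budget: 3.5 GB = 28000.0 Mb.
Stream payload after overhead: 28000.0 / 1.07 = 26168.2 Mb.
16 min = 960 s
Total bitrate budget: 26168.2 Mb / 960 s = 27.259 Mbps.
Audio: 384 kbps = 0.384 Mbps.
Video: 27.259 − 0.384 = 26.875 Mbps.

26.9 Mbps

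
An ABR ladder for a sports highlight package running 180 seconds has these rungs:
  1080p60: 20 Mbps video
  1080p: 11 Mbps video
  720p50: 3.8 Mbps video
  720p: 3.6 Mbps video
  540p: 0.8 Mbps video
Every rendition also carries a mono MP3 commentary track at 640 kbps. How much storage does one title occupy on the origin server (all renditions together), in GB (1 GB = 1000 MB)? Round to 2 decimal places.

0.95 GB

Audio: 640 kbps = 0.640 Mbps.
Sum of rendition bitrates: (20+0.640) + (11+0.640) + (3.8+0.640) + (3.6+0.640) + (0.8+0.640) = 42.400 Mbps.
× 180 s = 7,632 Mb = 954.0 MB = 0.954 GB.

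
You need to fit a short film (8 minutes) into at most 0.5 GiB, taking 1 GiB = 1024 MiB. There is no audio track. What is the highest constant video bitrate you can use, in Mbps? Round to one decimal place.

8.9 Mbps

Budget: 0.5 GiB = 4295.0 Mb.
8 min = 480 s
Total bitrate budget: 4295.0 Mb / 480 s = 8.948 Mbps.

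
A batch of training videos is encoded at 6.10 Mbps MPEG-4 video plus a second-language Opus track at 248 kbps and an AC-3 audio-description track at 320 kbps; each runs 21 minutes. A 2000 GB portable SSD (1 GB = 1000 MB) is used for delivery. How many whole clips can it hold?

1904

21 min = 1260 s
Audio total: 248 + 320 = 568 kbps = 0.568 Mbps.
Total bitrate: 6.668 Mbps.
Per item: 6.668 Mbps × 1260 s = 8,402 Mb = 1,050 MB.
Capacity: 2000 GB = 16,000,000 Mb; 1904.38 items → 1904 complete.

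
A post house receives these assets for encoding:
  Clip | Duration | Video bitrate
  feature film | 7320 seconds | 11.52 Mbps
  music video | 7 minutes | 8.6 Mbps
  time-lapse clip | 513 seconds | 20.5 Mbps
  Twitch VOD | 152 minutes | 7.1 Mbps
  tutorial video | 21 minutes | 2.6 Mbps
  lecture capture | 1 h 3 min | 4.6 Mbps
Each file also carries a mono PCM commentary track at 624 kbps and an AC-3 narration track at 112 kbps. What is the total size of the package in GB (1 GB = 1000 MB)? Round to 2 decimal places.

Audio total: 624 + 112 = 736 kbps = 0.736 Mbps.
feature film: 12.256 Mbps × 7320 s = 89713.9 Mb
music video: 9.336 Mbps × 420 s = 3921.1 Mb
time-lapse clip: 21.236 Mbps × 513 s = 10894.1 Mb
Twitch VOD: 7.836 Mbps × 9120 s = 71464.3 Mb
tutorial video: 3.336 Mbps × 1260 s = 4203.4 Mb
lecture capture: 5.336 Mbps × 3780 s = 20170.1 Mb
Total: 200366.9 Mb = 25045.9 MB.
= 25.05 GB.

25.05 GB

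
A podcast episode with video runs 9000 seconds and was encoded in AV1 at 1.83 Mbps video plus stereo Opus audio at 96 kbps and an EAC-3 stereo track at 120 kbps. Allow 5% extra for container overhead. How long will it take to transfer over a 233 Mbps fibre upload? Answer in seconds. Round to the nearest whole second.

Audio total: 96 + 120 = 216 kbps = 0.216 Mbps.
Total bitrate: 2.046 Mbps.
File: 2.046 Mbps × 9000 s = 18414.0 Mb.
With 5% container overhead: ×1.05. → 19334.7 Mb.
At 233 Mbps: 19334.7 / 233 = 83.0 s ≈ 83 seconds.

83 seconds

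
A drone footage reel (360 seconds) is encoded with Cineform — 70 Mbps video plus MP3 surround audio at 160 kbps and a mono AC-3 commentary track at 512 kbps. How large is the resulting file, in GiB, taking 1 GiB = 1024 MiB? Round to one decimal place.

Audio total: 160 + 512 = 672 kbps = 0.672 Mbps.
Total bitrate: 70 + 0.672 = 70.672 Mbps.
Stream data: 70.672 Mbps × 360 s = 25441.9 Mb.
25,442 Mb = 3,180,240,000 bytes ÷ 1,073,741,824 = 2.962 GiB.

3.0 GiB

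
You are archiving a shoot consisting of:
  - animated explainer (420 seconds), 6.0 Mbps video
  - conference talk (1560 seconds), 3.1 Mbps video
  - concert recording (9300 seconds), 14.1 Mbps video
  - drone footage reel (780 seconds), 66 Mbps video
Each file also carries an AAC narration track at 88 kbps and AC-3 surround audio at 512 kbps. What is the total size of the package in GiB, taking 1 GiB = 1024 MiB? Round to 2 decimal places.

22.96 GiB

Audio total: 88 + 512 = 600 kbps = 0.600 Mbps.
animated explainer: 6.600 Mbps × 420 s = 2772.0 Mb
conference talk: 3.700 Mbps × 1560 s = 5772.0 Mb
concert recording: 14.700 Mbps × 9300 s = 136710.0 Mb
drone footage reel: 66.600 Mbps × 780 s = 51948.0 Mb
Total: 197202.0 Mb = 24650.2 MB.
= 22.96 GiB.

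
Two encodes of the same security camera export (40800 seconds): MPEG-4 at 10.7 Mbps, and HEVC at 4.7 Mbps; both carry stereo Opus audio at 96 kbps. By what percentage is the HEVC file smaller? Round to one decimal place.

55.6%

Audio: 96 kbps = 0.096 Mbps.
MPEG-4: 10.796 Mbps × 40800 s = 440476.8 Mb = 51.278 GiB.
HEVC: 4.796 Mbps × 40800 s = 195676.8 Mb = 22.780 GiB.
Reduction: (1 − 22.780/51.278) × 100 = 55.58%.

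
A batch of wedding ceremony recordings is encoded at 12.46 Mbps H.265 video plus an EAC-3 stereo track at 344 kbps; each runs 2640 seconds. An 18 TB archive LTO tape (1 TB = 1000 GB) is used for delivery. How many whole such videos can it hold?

4260

Audio: 344 kbps = 0.344 Mbps.
Total bitrate: 12.804 Mbps.
Per item: 12.804 Mbps × 2640 s = 33,803 Mb = 4,225 MB.
Capacity: 18 TB = 144,000,000 Mb; 4260.03 items → 4260 complete.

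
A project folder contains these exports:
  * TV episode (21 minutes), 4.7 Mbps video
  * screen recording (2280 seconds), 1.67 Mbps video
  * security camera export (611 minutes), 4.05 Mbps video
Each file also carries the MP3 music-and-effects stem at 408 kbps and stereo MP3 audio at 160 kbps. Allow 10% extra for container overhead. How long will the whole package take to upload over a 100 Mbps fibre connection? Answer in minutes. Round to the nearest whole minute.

33 minutes

Audio total: 408 + 160 = 568 kbps = 0.568 Mbps.
TV episode: 5.268 Mbps × 1260 s × 1.10 = 7301.4 Mb
screen recording: 2.238 Mbps × 2280 s × 1.10 = 5612.9 Mb
security camera export: 4.618 Mbps × 36660 s × 1.10 = 186225.5 Mb
Total: 199139.8 Mb = 24892.5 MB.
At 100 Mbps: 199139.8 / 100 = 1991 s ≈ 33.2 minutes.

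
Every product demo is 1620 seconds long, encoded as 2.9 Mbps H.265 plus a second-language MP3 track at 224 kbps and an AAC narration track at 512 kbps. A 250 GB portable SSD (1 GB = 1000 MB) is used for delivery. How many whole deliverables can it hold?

Audio total: 224 + 512 = 736 kbps = 0.736 Mbps.
Total bitrate: 3.636 Mbps.
Per item: 3.636 Mbps × 1620 s = 5,890 Mb = 736.3 MB.
Capacity: 250 GB = 2,000,000 Mb; 339.54 items → 339 complete.

339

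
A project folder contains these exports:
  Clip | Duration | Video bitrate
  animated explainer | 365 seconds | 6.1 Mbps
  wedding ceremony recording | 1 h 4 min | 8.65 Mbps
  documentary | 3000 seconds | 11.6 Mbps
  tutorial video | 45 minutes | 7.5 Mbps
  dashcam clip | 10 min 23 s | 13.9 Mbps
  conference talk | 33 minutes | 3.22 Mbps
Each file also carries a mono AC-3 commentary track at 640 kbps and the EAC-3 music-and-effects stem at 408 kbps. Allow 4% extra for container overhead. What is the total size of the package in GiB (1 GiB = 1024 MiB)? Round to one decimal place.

14.4 GiB

Audio total: 640 + 408 = 1048 kbps = 1.048 Mbps.
animated explainer: 7.148 Mbps × 365 s × 1.04 = 2713.4 Mb
wedding ceremony recording: 9.698 Mbps × 3840 s × 1.04 = 38729.9 Mb
documentary: 12.648 Mbps × 3000 s × 1.04 = 39461.8 Mb
tutorial video: 8.548 Mbps × 2700 s × 1.04 = 24002.8 Mb
dashcam clip: 14.948 Mbps × 623 s × 1.04 = 9685.1 Mb
conference talk: 4.268 Mbps × 1980 s × 1.04 = 8788.7 Mb
Total: 123381.6 Mb = 15422.7 MB.
= 14.36 GiB.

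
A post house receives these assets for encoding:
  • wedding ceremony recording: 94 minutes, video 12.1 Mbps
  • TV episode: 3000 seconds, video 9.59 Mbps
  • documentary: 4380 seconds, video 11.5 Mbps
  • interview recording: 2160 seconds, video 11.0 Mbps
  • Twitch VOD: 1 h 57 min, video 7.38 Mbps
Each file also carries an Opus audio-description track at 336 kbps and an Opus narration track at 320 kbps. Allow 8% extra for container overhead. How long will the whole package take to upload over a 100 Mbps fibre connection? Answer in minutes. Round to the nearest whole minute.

43 minutes

Audio total: 336 + 320 = 656 kbps = 0.656 Mbps.
wedding ceremony recording: 12.756 Mbps × 5640 s × 1.08 = 77699.3 Mb
TV episode: 10.246 Mbps × 3000 s × 1.08 = 33197.0 Mb
documentary: 12.156 Mbps × 4380 s × 1.08 = 57502.7 Mb
interview recording: 11.656 Mbps × 2160 s × 1.08 = 27191.1 Mb
Twitch VOD: 8.036 Mbps × 7020 s × 1.08 = 60925.7 Mb
Total: 256516.0 Mb = 32064.5 MB.
At 100 Mbps: 256516.0 / 100 = 2565 s ≈ 42.8 minutes.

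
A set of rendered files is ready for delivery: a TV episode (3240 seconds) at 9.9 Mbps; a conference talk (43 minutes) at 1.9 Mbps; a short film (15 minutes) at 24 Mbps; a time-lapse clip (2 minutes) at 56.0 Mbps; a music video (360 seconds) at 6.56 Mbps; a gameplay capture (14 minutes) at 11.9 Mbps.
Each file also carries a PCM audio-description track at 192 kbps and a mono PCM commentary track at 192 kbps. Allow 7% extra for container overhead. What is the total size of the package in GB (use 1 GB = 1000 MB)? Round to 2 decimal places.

10.80 GB

Audio total: 192 + 192 = 384 kbps = 0.384 Mbps.
TV episode: 10.284 Mbps × 3240 s × 1.07 = 35652.6 Mb
conference talk: 2.284 Mbps × 2580 s × 1.07 = 6305.2 Mb
short film: 24.384 Mbps × 900 s × 1.07 = 23481.8 Mb
time-lapse clip: 56.384 Mbps × 120 s × 1.07 = 7239.7 Mb
music video: 6.944 Mbps × 360 s × 1.07 = 2674.8 Mb
gameplay capture: 12.284 Mbps × 840 s × 1.07 = 11040.9 Mb
Total: 86395.0 Mb = 10799.4 MB.
= 10.80 GB.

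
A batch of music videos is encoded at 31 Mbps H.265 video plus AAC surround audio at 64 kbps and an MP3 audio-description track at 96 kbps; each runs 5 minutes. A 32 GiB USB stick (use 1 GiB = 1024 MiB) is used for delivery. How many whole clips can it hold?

5 min = 300 s
Audio total: 64 + 96 = 160 kbps = 0.160 Mbps.
Total bitrate: 31.160 Mbps.
Per item: 31.160 Mbps × 300 s = 9,348 Mb = 1,168 MB.
Capacity: 32 GiB = 274,878 Mb; 29.40 items → 29 complete.

29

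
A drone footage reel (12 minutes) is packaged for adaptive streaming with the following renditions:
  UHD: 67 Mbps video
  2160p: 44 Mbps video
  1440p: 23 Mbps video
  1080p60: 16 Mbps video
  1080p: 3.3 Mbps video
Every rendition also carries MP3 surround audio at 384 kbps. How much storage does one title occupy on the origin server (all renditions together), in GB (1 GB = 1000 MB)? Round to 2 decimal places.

13.97 GB

12 min = 720 s
Audio: 384 kbps = 0.384 Mbps.
Sum of rendition bitrates: (67+0.384) + (44+0.384) + (23+0.384) + (16+0.384) + (3.3+0.384) = 155.220 Mbps.
× 720 s = 111,758 Mb = 13,970 MB = 13.97 GB.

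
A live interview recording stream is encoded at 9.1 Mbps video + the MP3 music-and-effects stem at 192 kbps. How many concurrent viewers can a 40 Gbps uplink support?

4304

Audio: 192 kbps = 0.192 Mbps.
Per-viewer media rate: 9.292 Mbps.
40 Gbps = 40,000 Mbps; 40,000 / 9.292 = 4304.78 → 4304 viewers.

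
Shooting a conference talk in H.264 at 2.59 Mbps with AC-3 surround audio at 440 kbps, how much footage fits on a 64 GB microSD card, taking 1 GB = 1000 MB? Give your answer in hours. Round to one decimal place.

Audio: 440 kbps = 0.440 Mbps.
Total bitrate: 2.59 + 0.440 = 3.030 Mbps.
Capacity: 64 GB = 512,000 Mb.
Recording time: 512,000 / 3.030 = 168,977 s ≈ 46.9 hours.

46.9 hours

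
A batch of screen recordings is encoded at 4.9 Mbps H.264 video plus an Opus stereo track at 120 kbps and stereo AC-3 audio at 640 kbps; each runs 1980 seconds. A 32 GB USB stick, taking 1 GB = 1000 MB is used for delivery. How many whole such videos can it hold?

22

Audio total: 120 + 640 = 760 kbps = 0.760 Mbps.
Total bitrate: 5.660 Mbps.
Per item: 5.660 Mbps × 1980 s = 11,207 Mb = 1,401 MB.
Capacity: 32 GB = 256,000 Mb; 22.84 items → 22 complete.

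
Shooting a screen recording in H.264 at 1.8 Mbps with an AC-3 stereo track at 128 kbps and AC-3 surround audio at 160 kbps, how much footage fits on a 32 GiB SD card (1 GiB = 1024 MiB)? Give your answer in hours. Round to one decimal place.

36.6 hours

Audio total: 128 + 160 = 288 kbps = 0.288 Mbps.
Total bitrate: 1.8 + 0.288 = 2.088 Mbps.
Capacity: 32 GiB = 274,878 Mb.
Recording time: 274,878 / 2.088 = 131,647 s ≈ 36.6 hours.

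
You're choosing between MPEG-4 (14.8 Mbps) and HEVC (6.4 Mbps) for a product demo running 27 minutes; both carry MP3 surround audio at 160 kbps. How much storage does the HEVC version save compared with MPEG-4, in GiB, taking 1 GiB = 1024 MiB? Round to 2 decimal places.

27 min = 1620 s
Audio: 160 kbps = 0.160 Mbps.
MPEG-4: 14.960 Mbps × 1620 s = 24235.2 Mb = 2.821 GiB.
HEVC: 6.560 Mbps × 1620 s = 10627.2 Mb = 1.237 GiB.
Saving: 2.821 − 1.237 = 1.584 GiB.

1.58 GiB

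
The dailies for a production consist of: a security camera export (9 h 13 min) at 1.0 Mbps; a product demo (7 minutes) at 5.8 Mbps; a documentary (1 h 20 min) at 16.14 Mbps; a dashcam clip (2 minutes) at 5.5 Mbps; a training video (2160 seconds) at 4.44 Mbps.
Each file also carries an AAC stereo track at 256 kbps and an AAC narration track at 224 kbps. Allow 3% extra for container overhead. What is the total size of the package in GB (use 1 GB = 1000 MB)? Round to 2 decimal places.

Audio total: 256 + 224 = 480 kbps = 0.480 Mbps.
security camera export: 1.480 Mbps × 33180 s × 1.03 = 50579.6 Mb
product demo: 6.280 Mbps × 420 s × 1.03 = 2716.7 Mb
documentary: 16.620 Mbps × 4800 s × 1.03 = 82169.3 Mb
dashcam clip: 5.980 Mbps × 120 s × 1.03 = 739.1 Mb
training video: 4.920 Mbps × 2160 s × 1.03 = 10946.0 Mb
Total: 147150.7 Mb = 18393.8 MB.
= 18.39 GB.

18.39 GB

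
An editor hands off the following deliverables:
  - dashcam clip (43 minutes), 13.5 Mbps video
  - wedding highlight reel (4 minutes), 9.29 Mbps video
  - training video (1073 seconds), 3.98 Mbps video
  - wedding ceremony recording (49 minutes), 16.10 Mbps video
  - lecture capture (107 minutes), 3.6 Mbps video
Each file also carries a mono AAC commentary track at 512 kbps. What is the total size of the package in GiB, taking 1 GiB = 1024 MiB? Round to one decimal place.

Audio: 512 kbps = 0.512 Mbps.
dashcam clip: 14.012 Mbps × 2580 s = 36151.0 Mb
wedding highlight reel: 9.802 Mbps × 240 s = 2352.5 Mb
training video: 4.492 Mbps × 1073 s = 4819.9 Mb
wedding ceremony recording: 16.612 Mbps × 2940 s = 48839.3 Mb
lecture capture: 4.112 Mbps × 6420 s = 26399.0 Mb
Total: 118561.7 Mb = 14820.2 MB.
= 13.80 GiB.

13.8 GiB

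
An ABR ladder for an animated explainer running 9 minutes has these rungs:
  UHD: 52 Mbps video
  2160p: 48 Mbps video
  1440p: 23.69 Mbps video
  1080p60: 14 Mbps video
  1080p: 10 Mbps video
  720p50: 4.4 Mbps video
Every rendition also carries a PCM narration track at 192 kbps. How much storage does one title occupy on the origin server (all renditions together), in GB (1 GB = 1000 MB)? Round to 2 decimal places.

10.34 GB

9 min = 540 s
Audio: 192 kbps = 0.192 Mbps.
Sum of rendition bitrates: (52+0.192) + (48+0.192) + (23.69+0.192) + (14+0.192) + (10+0.192) + (4.4+0.192) = 153.242 Mbps.
× 540 s = 82,751 Mb = 10,344 MB = 10.34 GB.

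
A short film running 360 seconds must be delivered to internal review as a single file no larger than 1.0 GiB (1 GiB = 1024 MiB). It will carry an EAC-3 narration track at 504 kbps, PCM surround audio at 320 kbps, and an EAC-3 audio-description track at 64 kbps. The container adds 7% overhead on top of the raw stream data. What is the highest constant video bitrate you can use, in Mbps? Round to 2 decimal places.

Budget: 1.0 GiB = 8589.9 Mb.
Stream payload after overhead: 8589.9 / 1.07 = 8028.0 Mb.
Total bitrate budget: 8028.0 Mb / 360 s = 22.300 Mbps.
Audio total: 504 + 320 + 64 = 888 kbps = 0.888 Mbps.
Video: 22.300 − 0.888 = 21.412 Mbps.

21.41 Mbps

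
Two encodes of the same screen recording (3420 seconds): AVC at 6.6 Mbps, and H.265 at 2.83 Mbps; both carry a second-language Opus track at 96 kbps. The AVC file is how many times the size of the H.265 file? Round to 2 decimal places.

2.29

Audio: 96 kbps = 0.096 Mbps.
AVC: 6.696 Mbps × 3420 s = 22900.3 Mb = 2.863 GB.
H.265: 2.926 Mbps × 3420 s = 10006.9 Mb = 1.251 GB.
Ratio: 2.863 / 1.251 = 2.288.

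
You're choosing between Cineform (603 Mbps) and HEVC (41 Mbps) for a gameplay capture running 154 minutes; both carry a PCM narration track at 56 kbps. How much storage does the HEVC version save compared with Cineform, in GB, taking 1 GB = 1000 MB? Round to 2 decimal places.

649.11 GB

154 min = 9240 s
Audio: 56 kbps = 0.056 Mbps.
Cineform: 603.056 Mbps × 9240 s = 5572237.4 Mb = 696.530 GB.
HEVC: 41.056 Mbps × 9240 s = 379357.4 Mb = 47.420 GB.
Saving: 696.530 − 47.420 = 649.110 GB.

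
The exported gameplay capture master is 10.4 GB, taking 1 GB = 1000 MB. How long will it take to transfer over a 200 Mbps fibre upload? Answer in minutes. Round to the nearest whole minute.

7 minutes

File: 10.4 GB = 83200.0 Mb.
At 200 Mbps: 83200.0 / 200 = 416.0 s ≈ 6.93 minutes.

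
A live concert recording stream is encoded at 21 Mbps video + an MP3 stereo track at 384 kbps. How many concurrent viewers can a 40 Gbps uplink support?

1870

Audio: 384 kbps = 0.384 Mbps.
Per-viewer media rate: 21.384 Mbps.
40 Gbps = 40,000 Mbps; 40,000 / 21.384 = 1870.56 → 1870 viewers.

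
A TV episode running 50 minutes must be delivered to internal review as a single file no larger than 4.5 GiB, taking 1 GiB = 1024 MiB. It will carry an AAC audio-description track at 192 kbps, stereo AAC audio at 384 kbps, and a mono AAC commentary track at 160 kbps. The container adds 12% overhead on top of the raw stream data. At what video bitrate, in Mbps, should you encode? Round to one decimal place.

Budget: 4.5 GiB = 38654.7 Mb.
Stream payload after overhead: 38654.7 / 1.12 = 34513.1 Mb.
50 min = 3000 s
Total bitrate budget: 34513.1 Mb / 3000 s = 11.504 Mbps.
Audio total: 192 + 384 + 160 = 736 kbps = 0.736 Mbps.
Video: 11.504 − 0.736 = 10.768 Mbps.

10.8 Mbps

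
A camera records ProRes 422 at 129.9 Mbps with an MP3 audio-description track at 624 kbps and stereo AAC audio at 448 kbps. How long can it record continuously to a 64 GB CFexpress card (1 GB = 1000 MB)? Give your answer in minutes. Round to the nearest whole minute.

65 minutes

Audio total: 624 + 448 = 1072 kbps = 1.072 Mbps.
Total bitrate: 129.9 + 1.072 = 130.972 Mbps.
Capacity: 64 GB = 512,000 Mb.
Recording time: 512,000 / 130.972 = 3,909 s ≈ 65.2 minutes.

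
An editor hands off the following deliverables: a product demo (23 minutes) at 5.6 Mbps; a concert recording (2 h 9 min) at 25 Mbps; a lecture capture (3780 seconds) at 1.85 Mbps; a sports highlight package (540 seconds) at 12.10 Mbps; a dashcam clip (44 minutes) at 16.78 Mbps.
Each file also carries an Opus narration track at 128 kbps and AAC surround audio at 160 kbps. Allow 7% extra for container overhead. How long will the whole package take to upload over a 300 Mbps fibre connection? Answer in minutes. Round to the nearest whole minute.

16 minutes

Audio total: 128 + 160 = 288 kbps = 0.288 Mbps.
product demo: 5.888 Mbps × 1380 s × 1.07 = 8694.2 Mb
concert recording: 25.288 Mbps × 7740 s × 1.07 = 209430.2 Mb
lecture capture: 2.138 Mbps × 3780 s × 1.07 = 8647.4 Mb
sports highlight package: 12.388 Mbps × 540 s × 1.07 = 7157.8 Mb
dashcam clip: 17.068 Mbps × 2640 s × 1.07 = 48213.7 Mb
Total: 282143.2 Mb = 35267.9 MB.
At 300 Mbps: 282143.2 / 300 = 940 s ≈ 15.7 minutes.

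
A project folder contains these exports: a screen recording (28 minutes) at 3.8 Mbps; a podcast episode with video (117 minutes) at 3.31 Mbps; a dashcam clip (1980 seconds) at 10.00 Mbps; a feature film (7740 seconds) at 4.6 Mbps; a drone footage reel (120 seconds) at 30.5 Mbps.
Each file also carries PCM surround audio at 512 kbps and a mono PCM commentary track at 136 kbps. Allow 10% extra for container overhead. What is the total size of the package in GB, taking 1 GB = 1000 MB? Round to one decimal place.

Audio total: 512 + 136 = 648 kbps = 0.648 Mbps.
screen recording: 4.448 Mbps × 1680 s × 1.10 = 8219.9 Mb
podcast episode with video: 3.958 Mbps × 7020 s × 1.10 = 30563.7 Mb
dashcam clip: 10.648 Mbps × 1980 s × 1.10 = 23191.3 Mb
feature film: 5.248 Mbps × 7740 s × 1.10 = 44681.5 Mb
drone footage reel: 31.148 Mbps × 120 s × 1.10 = 4111.5 Mb
Total: 110767.9 Mb = 13846.0 MB.
= 13.85 GB.

13.8 GB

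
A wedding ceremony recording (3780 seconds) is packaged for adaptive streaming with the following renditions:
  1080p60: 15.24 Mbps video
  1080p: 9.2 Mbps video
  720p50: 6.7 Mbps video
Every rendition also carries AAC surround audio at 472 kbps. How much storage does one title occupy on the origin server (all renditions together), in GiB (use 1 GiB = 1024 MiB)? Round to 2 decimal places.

14.33 GiB

Audio: 472 kbps = 0.472 Mbps.
Sum of rendition bitrates: (15.24+0.472) + (9.2+0.472) + (6.7+0.472) = 32.556 Mbps.
× 3780 s = 123,062 Mb = 15,383 MB = 14.33 GiB.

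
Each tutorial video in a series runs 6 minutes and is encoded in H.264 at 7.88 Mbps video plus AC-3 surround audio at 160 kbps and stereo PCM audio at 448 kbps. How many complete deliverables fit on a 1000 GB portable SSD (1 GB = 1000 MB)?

2618

6 min = 360 s
Audio total: 160 + 448 = 608 kbps = 0.608 Mbps.
Total bitrate: 8.488 Mbps.
Per item: 8.488 Mbps × 360 s = 3,056 Mb = 382.0 MB.
Capacity: 1000 GB = 8,000,000 Mb; 2618.08 items → 2618 complete.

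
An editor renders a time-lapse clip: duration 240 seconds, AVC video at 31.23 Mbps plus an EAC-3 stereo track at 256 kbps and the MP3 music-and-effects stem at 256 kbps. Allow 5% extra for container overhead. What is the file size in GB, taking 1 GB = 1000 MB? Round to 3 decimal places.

1.000 GB

Audio total: 256 + 256 = 512 kbps = 0.512 Mbps.
Total bitrate: 31.23 + 0.512 = 31.742 Mbps.
Stream data: 31.742 Mbps × 240 s = 7618.1 Mb.
With 5% container overhead: ×1.05.
7,999 Mb ÷ 8 = 999.9 MB → 0.9999 GB.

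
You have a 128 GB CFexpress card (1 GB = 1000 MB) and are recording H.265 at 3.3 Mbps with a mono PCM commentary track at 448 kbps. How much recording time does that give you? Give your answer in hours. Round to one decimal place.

Audio: 448 kbps = 0.448 Mbps.
Total bitrate: 3.3 + 0.448 = 3.748 Mbps.
Capacity: 128 GB = 1,024,000 Mb.
Recording time: 1,024,000 / 3.748 = 273,212 s ≈ 75.9 hours.

75.9 hours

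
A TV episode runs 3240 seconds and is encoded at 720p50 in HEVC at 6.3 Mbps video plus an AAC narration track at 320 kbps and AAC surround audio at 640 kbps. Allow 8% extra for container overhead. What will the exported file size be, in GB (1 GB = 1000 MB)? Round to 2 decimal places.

3.18 GB

Audio total: 320 + 640 = 960 kbps = 0.960 Mbps.
Total bitrate: 6.3 + 0.960 = 7.260 Mbps.
Stream data: 7.260 Mbps × 3240 s = 23522.4 Mb.
With 8% container overhead: ×1.08.
25,404 Mb ÷ 8 = 3,176 MB → 3.176 GB.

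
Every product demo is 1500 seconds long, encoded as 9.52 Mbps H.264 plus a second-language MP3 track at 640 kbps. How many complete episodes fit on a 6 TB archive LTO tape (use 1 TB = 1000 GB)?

3149

Audio: 640 kbps = 0.640 Mbps.
Total bitrate: 10.160 Mbps.
Per item: 10.160 Mbps × 1500 s = 15,240 Mb = 1,905 MB.
Capacity: 6 TB = 48,000,000 Mb; 3149.61 items → 3149 complete.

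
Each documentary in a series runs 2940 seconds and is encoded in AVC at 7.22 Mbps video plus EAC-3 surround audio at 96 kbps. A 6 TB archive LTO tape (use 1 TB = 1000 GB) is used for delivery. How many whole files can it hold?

Audio: 96 kbps = 0.096 Mbps.
Total bitrate: 7.316 Mbps.
Per item: 7.316 Mbps × 2940 s = 21,509 Mb = 2,689 MB.
Capacity: 6 TB = 48,000,000 Mb; 2231.62 items → 2231 complete.

2231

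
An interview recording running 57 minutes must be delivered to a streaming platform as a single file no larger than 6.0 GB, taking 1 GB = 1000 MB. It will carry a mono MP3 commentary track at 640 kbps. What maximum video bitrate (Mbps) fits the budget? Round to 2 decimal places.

13.40 Mbps

Budget: 6.0 GB = 48000.0 Mb.
57 min = 3420 s
Total bitrate budget: 48000.0 Mb / 3420 s = 14.035 Mbps.
Audio: 640 kbps = 0.640 Mbps.
Video: 14.035 − 0.640 = 13.395 Mbps.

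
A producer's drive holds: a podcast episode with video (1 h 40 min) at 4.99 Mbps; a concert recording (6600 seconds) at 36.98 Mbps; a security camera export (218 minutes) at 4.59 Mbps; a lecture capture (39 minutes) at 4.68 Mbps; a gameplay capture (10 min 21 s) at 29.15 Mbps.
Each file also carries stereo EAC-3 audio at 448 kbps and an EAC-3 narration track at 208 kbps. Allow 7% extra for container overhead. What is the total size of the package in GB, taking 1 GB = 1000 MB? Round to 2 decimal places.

Audio total: 448 + 208 = 656 kbps = 0.656 Mbps.
podcast episode with video: 5.646 Mbps × 6000 s × 1.07 = 36247.3 Mb
concert recording: 37.636 Mbps × 6600 s × 1.07 = 265785.4 Mb
security camera export: 5.246 Mbps × 13080 s × 1.07 = 73420.9 Mb
lecture capture: 5.336 Mbps × 2340 s × 1.07 = 13360.3 Mb
gameplay capture: 29.806 Mbps × 621 s × 1.07 = 19805.2 Mb
Total: 408619.1 Mb = 51077.4 MB.
= 51.08 GB.

51.08 GB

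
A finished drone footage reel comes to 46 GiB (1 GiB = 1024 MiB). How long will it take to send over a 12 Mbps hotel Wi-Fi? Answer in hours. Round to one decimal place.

File: 46 GiB = 395137.0 Mb.
At 12 Mbps: 395137.0 / 12 = 32928.1 s ≈ 9.15 hours.

9.1 hours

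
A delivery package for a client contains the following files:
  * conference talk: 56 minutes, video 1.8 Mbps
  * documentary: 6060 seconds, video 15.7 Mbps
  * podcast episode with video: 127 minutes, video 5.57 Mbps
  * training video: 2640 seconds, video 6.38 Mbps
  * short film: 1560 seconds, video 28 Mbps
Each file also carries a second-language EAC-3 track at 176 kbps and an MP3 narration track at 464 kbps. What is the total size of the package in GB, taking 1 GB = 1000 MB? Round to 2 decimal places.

27.22 GB

Audio total: 176 + 464 = 640 kbps = 0.640 Mbps.
conference talk: 2.440 Mbps × 3360 s = 8198.4 Mb
documentary: 16.340 Mbps × 6060 s = 99020.4 Mb
podcast episode with video: 6.210 Mbps × 7620 s = 47320.2 Mb
training video: 7.020 Mbps × 2640 s = 18532.8 Mb
short film: 28.640 Mbps × 1560 s = 44678.4 Mb
Total: 217750.2 Mb = 27218.8 MB.
= 27.22 GB.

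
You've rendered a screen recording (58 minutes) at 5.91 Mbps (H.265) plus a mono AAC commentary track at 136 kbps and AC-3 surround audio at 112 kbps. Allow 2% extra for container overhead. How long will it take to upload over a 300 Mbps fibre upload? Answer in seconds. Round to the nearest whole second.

58 min = 3480 s
Audio total: 136 + 112 = 248 kbps = 0.248 Mbps.
Total bitrate: 6.158 Mbps.
File: 6.158 Mbps × 3480 s = 21429.8 Mb.
With 2% container overhead: ×1.02. → 21858.4 Mb.
At 300 Mbps: 21858.4 / 300 = 72.9 s ≈ 72.9 seconds.

73 seconds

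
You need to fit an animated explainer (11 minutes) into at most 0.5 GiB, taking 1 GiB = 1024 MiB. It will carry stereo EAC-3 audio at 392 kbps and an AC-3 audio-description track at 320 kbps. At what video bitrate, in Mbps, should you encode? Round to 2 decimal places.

5.80 Mbps

Budget: 0.5 GiB = 4295.0 Mb.
11 min = 660 s
Total bitrate budget: 4295.0 Mb / 660 s = 6.508 Mbps.
Audio total: 392 + 320 = 712 kbps = 0.712 Mbps.
Video: 6.508 − 0.712 = 5.796 Mbps.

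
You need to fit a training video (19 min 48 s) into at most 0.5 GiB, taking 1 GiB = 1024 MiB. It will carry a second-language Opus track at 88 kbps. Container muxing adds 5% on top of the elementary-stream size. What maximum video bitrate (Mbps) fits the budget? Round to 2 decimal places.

Budget: 0.5 GiB = 4295.0 Mb.
Stream payload after overhead: 4295.0 / 1.05 = 4090.4 Mb.
19 min 48 s = 1188 s
Total bitrate budget: 4090.4 Mb / 1188 s = 3.443 Mbps.
Audio: 88 kbps = 0.088 Mbps.
Video: 3.443 − 0.088 = 3.355 Mbps.

3.36 Mbps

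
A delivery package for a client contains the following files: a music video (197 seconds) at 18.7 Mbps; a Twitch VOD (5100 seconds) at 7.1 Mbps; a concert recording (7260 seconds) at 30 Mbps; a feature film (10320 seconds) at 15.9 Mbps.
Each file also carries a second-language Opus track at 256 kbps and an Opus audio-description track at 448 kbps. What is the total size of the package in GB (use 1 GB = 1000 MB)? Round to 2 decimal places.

Audio total: 256 + 448 = 704 kbps = 0.704 Mbps.
music video: 19.404 Mbps × 197 s = 3822.6 Mb
Twitch VOD: 7.804 Mbps × 5100 s = 39800.4 Mb
concert recording: 30.704 Mbps × 7260 s = 222911.0 Mb
feature film: 16.604 Mbps × 10320 s = 171353.3 Mb
Total: 437887.3 Mb = 54735.9 MB.
= 54.74 GB.

54.74 GB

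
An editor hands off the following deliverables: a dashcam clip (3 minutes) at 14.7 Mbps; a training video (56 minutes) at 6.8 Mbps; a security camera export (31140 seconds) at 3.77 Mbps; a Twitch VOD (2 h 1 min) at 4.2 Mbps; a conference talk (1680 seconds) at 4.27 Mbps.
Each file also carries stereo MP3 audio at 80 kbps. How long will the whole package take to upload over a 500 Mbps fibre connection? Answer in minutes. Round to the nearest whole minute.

6 minutes

Audio: 80 kbps = 0.080 Mbps.
dashcam clip: 14.780 Mbps × 180 s = 2660.4 Mb
training video: 6.880 Mbps × 3360 s = 23116.8 Mb
security camera export: 3.850 Mbps × 31140 s = 119889.0 Mb
Twitch VOD: 4.280 Mbps × 7260 s = 31072.8 Mb
conference talk: 4.350 Mbps × 1680 s = 7308.0 Mb
Total: 184047.0 Mb = 23005.9 MB.
At 500 Mbps: 184047.0 / 500 = 368 s ≈ 6.13 minutes.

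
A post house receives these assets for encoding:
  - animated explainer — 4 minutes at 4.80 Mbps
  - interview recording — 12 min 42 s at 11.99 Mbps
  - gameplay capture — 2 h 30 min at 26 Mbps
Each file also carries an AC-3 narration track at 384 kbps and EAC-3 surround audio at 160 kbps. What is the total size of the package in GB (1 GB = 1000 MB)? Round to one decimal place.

31.2 GB

Audio total: 384 + 160 = 544 kbps = 0.544 Mbps.
animated explainer: 5.344 Mbps × 240 s = 1282.6 Mb
interview recording: 12.534 Mbps × 762 s = 9550.9 Mb
gameplay capture: 26.544 Mbps × 9000 s = 238896.0 Mb
Total: 249729.5 Mb = 31216.2 MB.
= 31.22 GB.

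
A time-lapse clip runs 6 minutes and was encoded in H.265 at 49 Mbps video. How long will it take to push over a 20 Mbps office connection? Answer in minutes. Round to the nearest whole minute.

15 minutes

6 min = 360 s
File: 49.000 Mbps × 360 s = 17640.0 Mb.
At 20 Mbps: 17640.0 / 20 = 882.0 s ≈ 14.7 minutes.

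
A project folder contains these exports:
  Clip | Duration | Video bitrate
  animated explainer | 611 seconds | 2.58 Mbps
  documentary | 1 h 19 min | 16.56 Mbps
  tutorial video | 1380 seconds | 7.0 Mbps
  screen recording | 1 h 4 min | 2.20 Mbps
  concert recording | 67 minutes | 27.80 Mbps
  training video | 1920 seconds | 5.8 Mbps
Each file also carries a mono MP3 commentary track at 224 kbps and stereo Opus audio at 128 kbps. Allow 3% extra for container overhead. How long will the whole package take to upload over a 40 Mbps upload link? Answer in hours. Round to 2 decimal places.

Audio total: 224 + 128 = 352 kbps = 0.352 Mbps.
animated explainer: 2.932 Mbps × 611 s × 1.03 = 1845.2 Mb
documentary: 16.912 Mbps × 4740 s × 1.03 = 82567.8 Mb
tutorial video: 7.352 Mbps × 1380 s × 1.03 = 10450.1 Mb
screen recording: 2.552 Mbps × 3840 s × 1.03 = 10093.7 Mb
concert recording: 28.152 Mbps × 4020 s × 1.03 = 116566.2 Mb
training video: 6.152 Mbps × 1920 s × 1.03 = 12166.2 Mb
Total: 233689.1 Mb = 29211.1 MB.
At 40 Mbps: 233689.1 / 40 = 5842 s ≈ 1.62 hours.

1.62 hours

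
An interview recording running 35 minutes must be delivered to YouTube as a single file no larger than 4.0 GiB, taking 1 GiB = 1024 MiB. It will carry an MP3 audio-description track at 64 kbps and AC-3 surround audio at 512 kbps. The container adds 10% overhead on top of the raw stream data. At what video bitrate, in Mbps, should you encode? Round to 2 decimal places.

14.30 Mbps

Budget: 4.0 GiB = 34359.7 Mb.
Stream payload after overhead: 34359.7 / 1.10 = 31236.1 Mb.
35 min = 2100 s
Total bitrate budget: 31236.1 Mb / 2100 s = 14.874 Mbps.
Audio total: 64 + 512 = 576 kbps = 0.576 Mbps.
Video: 14.874 − 0.576 = 14.298 Mbps.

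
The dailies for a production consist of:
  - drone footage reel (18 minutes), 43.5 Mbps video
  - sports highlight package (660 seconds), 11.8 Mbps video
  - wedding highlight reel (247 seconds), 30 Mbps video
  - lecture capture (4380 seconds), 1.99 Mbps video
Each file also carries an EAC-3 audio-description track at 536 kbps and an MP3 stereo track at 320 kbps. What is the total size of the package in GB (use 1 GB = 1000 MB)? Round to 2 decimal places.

Audio total: 536 + 320 = 856 kbps = 0.856 Mbps.
drone footage reel: 44.356 Mbps × 1080 s = 47904.5 Mb
sports highlight package: 12.656 Mbps × 660 s = 8353.0 Mb
wedding highlight reel: 30.856 Mbps × 247 s = 7621.4 Mb
lecture capture: 2.846 Mbps × 4380 s = 12465.5 Mb
Total: 76344.4 Mb = 9543.0 MB.
= 9.543 GB.

9.54 GB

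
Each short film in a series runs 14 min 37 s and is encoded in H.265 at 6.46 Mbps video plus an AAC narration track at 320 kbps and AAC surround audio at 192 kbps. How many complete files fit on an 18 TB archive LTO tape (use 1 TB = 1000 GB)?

14 min 37 s = 877 s
Audio total: 320 + 192 = 512 kbps = 0.512 Mbps.
Total bitrate: 6.972 Mbps.
Per item: 6.972 Mbps × 877 s = 6,114 Mb = 764.3 MB.
Capacity: 18 TB = 144,000,000 Mb; 23550.79 items → 23550 complete.

23550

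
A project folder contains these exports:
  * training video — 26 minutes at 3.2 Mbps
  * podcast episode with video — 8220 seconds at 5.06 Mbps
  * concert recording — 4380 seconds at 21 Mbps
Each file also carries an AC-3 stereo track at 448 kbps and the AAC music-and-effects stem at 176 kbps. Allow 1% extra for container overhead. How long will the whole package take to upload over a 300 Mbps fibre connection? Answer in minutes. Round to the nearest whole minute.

8 minutes

Audio total: 448 + 176 = 624 kbps = 0.624 Mbps.
training video: 3.824 Mbps × 1560 s × 1.01 = 6025.1 Mb
podcast episode with video: 5.684 Mbps × 8220 s × 1.01 = 47189.7 Mb
concert recording: 21.624 Mbps × 4380 s × 1.01 = 95660.3 Mb
Total: 148875.1 Mb = 18609.4 MB.
At 300 Mbps: 148875.1 / 300 = 496 s ≈ 8.27 minutes.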